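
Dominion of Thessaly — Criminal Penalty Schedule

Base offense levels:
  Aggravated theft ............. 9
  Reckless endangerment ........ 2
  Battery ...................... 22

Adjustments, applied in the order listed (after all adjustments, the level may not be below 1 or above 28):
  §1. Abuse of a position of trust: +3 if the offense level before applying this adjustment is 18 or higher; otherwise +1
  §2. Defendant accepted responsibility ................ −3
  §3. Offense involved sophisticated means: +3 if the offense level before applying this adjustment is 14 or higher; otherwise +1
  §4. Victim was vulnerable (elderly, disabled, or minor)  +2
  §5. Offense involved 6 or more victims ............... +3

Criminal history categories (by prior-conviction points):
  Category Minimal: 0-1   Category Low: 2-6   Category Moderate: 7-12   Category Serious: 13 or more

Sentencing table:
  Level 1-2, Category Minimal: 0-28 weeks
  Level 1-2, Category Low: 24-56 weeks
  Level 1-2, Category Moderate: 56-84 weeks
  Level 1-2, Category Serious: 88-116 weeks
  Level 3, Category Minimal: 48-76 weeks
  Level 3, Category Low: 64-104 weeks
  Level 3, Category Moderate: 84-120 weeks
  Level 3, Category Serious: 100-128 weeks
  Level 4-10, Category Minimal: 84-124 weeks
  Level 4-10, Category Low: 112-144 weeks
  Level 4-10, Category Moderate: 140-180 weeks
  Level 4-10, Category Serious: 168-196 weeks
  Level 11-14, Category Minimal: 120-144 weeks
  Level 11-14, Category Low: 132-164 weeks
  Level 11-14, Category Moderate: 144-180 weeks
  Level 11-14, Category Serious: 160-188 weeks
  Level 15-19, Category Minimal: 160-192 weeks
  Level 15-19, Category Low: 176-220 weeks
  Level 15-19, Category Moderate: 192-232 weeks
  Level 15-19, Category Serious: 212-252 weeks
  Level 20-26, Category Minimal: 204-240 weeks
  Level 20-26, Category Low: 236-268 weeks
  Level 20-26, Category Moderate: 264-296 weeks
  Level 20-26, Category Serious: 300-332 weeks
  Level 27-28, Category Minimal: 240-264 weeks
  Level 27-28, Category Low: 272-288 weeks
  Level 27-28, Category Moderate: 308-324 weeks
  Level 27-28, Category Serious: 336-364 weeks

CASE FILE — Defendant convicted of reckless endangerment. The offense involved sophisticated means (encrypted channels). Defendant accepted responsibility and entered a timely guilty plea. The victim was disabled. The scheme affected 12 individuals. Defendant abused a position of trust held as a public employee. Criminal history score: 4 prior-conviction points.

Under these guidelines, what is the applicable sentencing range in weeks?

112-144 weeks

Base offense level for reckless endangerment: 2.
§1 applies (level before this adjustment is 2 < 18, so +1): 2 + 1 = 3.
§2 applies: 3 − 3 = 0.
§3 applies (level before this adjustment is 0 < 14, so +1): 0 + 1 = 1.
§4 applies: 1 + 2 = 3.
§5 applies: 3 + 3 = 6.
Final offense level: 6.
Criminal history: 4 prior points → Category Low (2-6).
Level 6 falls in the 4-10 band.
Grid: Level 4-10 × Category Low = 112-144 weeks.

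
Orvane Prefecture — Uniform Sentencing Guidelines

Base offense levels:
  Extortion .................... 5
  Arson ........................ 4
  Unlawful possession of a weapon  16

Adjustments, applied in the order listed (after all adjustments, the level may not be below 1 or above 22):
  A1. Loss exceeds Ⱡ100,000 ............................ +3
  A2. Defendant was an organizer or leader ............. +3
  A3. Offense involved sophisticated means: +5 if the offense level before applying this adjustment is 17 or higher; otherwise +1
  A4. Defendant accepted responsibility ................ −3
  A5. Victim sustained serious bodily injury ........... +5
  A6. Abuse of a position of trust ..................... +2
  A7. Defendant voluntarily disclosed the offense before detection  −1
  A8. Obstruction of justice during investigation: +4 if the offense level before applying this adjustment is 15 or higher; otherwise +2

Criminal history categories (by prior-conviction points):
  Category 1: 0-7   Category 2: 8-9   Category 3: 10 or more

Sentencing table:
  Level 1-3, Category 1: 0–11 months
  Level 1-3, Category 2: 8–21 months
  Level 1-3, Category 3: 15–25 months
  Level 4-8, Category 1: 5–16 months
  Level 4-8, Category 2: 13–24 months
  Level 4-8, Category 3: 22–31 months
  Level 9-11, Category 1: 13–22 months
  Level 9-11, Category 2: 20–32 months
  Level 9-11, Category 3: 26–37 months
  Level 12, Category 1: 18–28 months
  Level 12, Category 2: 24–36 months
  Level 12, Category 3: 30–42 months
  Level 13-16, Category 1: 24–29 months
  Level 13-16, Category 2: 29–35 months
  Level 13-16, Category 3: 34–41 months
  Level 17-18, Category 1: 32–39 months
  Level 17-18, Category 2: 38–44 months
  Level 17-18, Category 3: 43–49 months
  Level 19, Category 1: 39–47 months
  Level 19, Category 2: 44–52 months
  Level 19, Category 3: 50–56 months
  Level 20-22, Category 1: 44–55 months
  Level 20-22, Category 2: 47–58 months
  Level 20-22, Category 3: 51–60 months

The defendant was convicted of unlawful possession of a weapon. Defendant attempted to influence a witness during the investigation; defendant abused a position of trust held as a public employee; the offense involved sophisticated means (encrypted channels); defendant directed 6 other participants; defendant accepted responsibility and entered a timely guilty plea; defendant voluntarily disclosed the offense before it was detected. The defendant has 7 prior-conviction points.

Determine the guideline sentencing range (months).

Base offense level for unlawful possession of a weapon: 16.
A2 applies: 16 + 3 = 19.
A3 applies (level before this adjustment is 19 ≥ 17, so +5): 19 + 5 = 24.
A4 applies: 24 − 3 = 21.
A6 applies: 21 + 2 = 23.
A7 applies: 23 − 1 = 22.
A8 applies (level before this adjustment is 22 ≥ 15, so +4): 22 + 4 = 26.
Level 26 exceeds the maximum of 22; capped at 22.
Final offense level: 22.
Criminal history: 7 prior points → Category 1 (0-7).
Level 22 falls in the 20-22 band.
Grid: Level 20-22 × Category 1 = 44-55 months.

44-55 months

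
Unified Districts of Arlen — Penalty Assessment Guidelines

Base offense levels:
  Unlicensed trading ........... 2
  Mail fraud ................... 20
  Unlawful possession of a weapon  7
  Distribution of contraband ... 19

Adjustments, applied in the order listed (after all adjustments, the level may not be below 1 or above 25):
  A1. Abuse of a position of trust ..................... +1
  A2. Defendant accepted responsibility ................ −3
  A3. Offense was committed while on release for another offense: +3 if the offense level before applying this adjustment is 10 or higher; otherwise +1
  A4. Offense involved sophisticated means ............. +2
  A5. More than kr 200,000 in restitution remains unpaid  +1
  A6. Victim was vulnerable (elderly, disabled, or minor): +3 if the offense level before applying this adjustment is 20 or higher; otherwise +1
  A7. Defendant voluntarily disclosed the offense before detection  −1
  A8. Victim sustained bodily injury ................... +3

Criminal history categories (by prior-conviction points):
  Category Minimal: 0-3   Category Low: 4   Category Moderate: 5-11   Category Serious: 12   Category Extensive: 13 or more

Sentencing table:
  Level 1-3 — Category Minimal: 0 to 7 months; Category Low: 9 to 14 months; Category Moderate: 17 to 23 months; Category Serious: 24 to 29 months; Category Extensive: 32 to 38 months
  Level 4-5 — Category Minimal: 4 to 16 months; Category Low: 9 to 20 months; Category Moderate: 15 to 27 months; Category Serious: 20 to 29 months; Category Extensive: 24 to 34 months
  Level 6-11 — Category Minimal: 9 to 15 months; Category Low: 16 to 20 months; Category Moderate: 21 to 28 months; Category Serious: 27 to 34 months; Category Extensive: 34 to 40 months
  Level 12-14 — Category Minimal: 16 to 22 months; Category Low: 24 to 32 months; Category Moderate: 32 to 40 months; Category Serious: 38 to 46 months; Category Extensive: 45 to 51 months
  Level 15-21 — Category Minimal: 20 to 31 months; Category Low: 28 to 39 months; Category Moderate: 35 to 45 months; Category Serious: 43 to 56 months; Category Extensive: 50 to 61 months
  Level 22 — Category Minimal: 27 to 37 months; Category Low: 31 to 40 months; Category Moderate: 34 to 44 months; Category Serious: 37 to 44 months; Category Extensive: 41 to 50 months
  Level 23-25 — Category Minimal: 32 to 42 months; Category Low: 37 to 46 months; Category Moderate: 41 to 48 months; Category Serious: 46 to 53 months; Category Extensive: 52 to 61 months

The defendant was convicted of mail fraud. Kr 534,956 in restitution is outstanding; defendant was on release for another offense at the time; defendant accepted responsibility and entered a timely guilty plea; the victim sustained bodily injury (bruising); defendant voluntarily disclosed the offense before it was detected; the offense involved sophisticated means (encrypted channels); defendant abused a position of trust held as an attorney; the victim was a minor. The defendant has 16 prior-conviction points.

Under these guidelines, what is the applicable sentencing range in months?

Base offense level for mail fraud: 20.
A1 applies: 20 + 1 = 21.
A2 applies: 21 − 3 = 18.
A3 applies (level before this adjustment is 18 ≥ 10, so +3): 18 + 3 = 21.
A4 applies: 21 + 2 = 23.
A5 applies: 23 + 1 = 24.
A6 applies (level before this adjustment is 24 ≥ 20, so +3): 24 + 3 = 27.
A7 applies: 27 − 1 = 26.
A8 applies: 26 + 3 = 29.
Level 29 exceeds the maximum of 25; capped at 25.
Final offense level: 25.
Criminal history: 16 prior points → Category Extensive (13+).
Level 25 falls in the 23-25 band.
Grid: Level 23-25 × Category Extensive = 52-61 months.

52-61 months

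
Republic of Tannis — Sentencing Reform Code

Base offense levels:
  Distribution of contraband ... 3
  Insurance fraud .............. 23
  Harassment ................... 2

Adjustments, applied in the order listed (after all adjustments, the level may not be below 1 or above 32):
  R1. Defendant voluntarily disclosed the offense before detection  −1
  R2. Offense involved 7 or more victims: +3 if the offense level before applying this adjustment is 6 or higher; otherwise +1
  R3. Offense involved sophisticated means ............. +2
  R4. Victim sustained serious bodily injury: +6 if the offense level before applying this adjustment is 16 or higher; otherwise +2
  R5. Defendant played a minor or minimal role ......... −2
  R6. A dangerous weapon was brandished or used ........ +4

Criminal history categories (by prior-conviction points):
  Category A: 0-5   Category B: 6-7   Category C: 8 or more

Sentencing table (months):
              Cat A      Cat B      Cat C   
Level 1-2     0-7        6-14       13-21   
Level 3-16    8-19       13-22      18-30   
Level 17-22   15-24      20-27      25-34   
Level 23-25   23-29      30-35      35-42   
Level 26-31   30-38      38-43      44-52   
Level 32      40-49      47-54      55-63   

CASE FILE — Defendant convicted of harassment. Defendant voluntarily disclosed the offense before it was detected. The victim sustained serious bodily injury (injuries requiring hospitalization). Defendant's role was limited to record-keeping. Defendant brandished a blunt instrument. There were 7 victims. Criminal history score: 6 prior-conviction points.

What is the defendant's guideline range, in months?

Base offense level for harassment: 2.
R1 applies: 2 − 1 = 1.
R2 applies (level before this adjustment is 1 < 6, so +1): 1 + 1 = 2.
R3 does not apply.
R4 applies (level before this adjustment is 2 < 16, so +2): 2 + 2 = 4.
R5 applies: 4 − 2 = 2.
R6 applies: 2 + 4 = 6.
Final offense level: 6.
Criminal history: 6 prior points → Category B (6-7).
Level 6 falls in the 3-16 band.
Grid: Level 3-16 × Category B = 13-22 months.

13-22 months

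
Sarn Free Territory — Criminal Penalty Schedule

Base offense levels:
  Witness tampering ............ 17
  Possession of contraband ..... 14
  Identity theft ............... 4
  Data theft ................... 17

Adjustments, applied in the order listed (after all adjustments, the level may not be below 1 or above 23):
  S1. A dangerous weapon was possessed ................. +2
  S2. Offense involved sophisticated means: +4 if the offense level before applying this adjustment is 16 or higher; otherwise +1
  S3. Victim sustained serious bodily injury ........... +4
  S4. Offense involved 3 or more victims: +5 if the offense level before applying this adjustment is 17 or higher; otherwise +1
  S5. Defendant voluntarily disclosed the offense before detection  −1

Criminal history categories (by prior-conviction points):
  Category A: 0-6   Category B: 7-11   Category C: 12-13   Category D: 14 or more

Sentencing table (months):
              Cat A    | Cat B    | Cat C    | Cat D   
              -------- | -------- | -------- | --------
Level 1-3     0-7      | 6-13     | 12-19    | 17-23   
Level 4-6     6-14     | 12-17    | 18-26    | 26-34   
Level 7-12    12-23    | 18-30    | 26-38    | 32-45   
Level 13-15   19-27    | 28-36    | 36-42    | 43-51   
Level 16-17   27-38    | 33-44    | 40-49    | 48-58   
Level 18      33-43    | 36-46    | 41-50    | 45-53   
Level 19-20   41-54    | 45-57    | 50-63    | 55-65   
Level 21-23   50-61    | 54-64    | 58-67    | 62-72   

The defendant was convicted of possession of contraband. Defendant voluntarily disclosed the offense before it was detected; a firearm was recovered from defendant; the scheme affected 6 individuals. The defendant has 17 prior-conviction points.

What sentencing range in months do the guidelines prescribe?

48-58 months

Base offense level for possession of contraband: 14.
S1 applies: 14 + 2 = 16.
S4 applies (level before this adjustment is 16 < 17, so +1): 16 + 1 = 17.
S5 applies: 17 − 1 = 16.
Final offense level: 16.
Criminal history: 17 prior points → Category D (14+).
Level 16 falls in the 16-17 band.
Grid: Level 16-17 × Category D = 48-58 months.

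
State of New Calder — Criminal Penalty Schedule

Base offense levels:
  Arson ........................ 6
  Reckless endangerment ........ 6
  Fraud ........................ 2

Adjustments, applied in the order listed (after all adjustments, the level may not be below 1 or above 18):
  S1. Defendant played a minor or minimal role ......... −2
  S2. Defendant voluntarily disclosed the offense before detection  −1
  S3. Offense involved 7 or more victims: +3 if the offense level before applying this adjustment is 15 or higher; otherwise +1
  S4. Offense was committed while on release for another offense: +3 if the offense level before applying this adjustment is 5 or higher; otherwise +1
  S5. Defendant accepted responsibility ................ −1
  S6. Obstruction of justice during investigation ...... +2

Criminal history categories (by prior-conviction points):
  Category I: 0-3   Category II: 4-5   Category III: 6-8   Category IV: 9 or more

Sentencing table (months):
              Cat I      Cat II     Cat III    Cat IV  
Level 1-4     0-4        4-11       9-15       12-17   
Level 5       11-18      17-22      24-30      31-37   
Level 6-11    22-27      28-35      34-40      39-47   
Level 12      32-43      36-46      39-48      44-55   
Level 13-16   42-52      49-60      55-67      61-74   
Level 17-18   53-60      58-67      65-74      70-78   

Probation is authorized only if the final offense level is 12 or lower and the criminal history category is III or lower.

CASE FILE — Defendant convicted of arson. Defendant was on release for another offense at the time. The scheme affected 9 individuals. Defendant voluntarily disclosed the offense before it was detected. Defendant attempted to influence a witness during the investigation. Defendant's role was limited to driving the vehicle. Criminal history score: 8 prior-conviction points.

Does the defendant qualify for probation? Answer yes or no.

Yes

Base offense level for arson: 6.
S1 applies: 6 − 2 = 4.
S2 applies: 4 − 1 = 3.
S3 applies (level before this adjustment is 3 < 15, so +1): 3 + 1 = 4.
S4 applies (level before this adjustment is 4 < 5, so +1): 4 + 1 = 5.
S5 does not apply.
S6 applies: 5 + 2 = 7.
Final offense level: 7.
Criminal history: 8 prior points → Category III (6-8).
Level 7 falls in the 6-11 band.
Grid: Level 6-11 × Category III = 34-40 months.
Probation check: level 7 ≤ 12 and category III ≤ III → eligible.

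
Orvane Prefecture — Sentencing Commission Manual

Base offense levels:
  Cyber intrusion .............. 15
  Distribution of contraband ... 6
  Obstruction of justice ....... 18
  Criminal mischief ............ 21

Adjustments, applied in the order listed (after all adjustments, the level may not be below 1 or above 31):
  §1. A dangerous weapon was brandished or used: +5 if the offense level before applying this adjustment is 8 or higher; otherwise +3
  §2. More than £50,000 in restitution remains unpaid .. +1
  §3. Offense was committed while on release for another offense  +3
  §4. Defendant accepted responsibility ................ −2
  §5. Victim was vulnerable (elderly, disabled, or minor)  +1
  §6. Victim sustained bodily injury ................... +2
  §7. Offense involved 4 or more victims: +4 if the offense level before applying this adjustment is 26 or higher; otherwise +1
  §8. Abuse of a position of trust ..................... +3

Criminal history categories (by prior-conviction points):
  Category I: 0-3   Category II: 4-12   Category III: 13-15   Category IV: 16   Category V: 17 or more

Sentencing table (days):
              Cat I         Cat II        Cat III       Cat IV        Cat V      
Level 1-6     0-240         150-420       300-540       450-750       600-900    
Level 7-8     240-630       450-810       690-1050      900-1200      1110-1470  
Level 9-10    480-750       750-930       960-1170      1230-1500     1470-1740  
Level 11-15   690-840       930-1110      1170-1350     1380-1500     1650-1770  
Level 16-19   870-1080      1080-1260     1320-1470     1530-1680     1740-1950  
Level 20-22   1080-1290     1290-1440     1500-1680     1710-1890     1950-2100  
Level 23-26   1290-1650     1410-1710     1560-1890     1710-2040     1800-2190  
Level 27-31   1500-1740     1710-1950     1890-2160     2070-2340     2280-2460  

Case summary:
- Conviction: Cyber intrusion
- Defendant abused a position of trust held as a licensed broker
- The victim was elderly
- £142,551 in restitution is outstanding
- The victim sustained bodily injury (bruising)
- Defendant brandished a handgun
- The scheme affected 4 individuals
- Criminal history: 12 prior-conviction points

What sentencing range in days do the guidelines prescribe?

Base offense level for cyber intrusion: 15.
§1 applies (level before this adjustment is 15 ≥ 8, so +5): 15 + 5 = 20.
§2 applies: 20 + 1 = 21.
§5 applies: 21 + 1 = 22.
§6 applies: 22 + 2 = 24.
§7 applies (level before this adjustment is 24 < 26, so +1): 24 + 1 = 25.
§8 applies: 25 + 3 = 28.
Final offense level: 28.
Criminal history: 12 prior points → Category II (4-12).
Level 28 falls in the 27-31 band.
Grid: Level 27-31 × Category II = 1710-1950 days.

1710-1950 days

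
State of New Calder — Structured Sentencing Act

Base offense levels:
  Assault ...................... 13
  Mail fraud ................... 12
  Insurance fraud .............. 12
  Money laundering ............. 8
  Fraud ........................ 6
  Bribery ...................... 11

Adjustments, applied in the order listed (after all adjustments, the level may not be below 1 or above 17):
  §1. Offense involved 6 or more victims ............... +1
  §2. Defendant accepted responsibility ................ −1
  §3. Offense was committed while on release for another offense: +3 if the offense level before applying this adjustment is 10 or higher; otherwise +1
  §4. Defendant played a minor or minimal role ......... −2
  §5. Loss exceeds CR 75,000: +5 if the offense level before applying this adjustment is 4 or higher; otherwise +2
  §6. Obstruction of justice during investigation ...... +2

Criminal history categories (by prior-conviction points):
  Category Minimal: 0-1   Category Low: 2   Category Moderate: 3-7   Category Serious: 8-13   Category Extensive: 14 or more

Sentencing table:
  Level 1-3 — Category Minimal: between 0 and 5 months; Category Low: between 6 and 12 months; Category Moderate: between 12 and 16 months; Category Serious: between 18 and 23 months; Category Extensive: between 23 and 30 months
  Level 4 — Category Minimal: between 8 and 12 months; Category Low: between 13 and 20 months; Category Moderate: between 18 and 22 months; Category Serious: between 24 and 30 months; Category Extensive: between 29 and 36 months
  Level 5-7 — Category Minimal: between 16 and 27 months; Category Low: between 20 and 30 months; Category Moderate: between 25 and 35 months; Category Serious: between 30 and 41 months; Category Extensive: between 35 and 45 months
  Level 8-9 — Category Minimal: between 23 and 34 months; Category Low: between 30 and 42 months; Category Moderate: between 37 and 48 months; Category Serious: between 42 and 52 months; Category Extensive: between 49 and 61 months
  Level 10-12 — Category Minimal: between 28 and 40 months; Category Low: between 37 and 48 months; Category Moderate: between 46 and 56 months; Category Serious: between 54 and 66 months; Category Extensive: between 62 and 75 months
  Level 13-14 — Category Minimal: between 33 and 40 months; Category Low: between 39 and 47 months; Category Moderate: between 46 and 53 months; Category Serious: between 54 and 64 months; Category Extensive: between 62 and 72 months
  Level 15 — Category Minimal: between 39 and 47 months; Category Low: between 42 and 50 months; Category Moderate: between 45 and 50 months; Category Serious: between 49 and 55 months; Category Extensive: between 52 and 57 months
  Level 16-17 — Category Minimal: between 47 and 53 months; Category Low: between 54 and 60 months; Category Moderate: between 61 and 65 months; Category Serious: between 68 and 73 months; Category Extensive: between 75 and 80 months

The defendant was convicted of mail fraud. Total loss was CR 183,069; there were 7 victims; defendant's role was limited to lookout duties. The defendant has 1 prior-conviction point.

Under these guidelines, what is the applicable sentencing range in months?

47-53 months

Base offense level for mail fraud: 12.
§1 applies: 12 + 1 = 13.
§3 does not apply.
§4 applies: 13 − 2 = 11.
§5 applies (level before this adjustment is 11 ≥ 4, so +5): 11 + 5 = 16.
Final offense level: 16.
Criminal history: 1 prior point → Category Minimal (0-1).
Level 16 falls in the 16-17 band.
Grid: Level 16-17 × Category Minimal = 47-53 months.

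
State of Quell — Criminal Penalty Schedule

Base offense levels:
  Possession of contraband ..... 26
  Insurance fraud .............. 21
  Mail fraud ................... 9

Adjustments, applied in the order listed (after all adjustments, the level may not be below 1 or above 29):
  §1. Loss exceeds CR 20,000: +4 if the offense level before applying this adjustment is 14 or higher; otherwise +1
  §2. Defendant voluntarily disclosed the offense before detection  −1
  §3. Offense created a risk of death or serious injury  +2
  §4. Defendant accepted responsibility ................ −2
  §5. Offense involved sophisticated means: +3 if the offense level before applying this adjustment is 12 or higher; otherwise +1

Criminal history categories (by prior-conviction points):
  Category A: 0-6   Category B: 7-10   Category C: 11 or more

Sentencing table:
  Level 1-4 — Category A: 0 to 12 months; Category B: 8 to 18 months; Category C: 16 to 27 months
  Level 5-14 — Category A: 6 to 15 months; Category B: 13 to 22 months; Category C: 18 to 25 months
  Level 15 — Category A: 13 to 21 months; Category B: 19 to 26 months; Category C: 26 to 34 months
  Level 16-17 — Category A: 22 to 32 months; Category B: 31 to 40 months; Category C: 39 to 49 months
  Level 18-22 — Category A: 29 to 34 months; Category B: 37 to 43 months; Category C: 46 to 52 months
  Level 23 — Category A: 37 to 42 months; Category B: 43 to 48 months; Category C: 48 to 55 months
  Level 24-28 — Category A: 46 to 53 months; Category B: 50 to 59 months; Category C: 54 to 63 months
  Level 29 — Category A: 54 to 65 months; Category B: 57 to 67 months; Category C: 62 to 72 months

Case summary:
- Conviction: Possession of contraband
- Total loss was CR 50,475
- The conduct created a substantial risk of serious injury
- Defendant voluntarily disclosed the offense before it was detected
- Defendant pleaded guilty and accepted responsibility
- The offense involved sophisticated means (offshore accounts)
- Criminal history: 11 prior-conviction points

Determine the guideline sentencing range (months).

62-72 months

Base offense level for possession of contraband: 26.
§1 applies (level before this adjustment is 26 ≥ 14, so +4): 26 + 4 = 30.
§2 applies: 30 − 1 = 29.
§3 applies: 29 + 2 = 31.
§4 applies: 31 − 2 = 29.
§5 applies (level before this adjustment is 29 ≥ 12, so +3): 29 + 3 = 32.
Level 32 exceeds the maximum of 29; capped at 29.
Final offense level: 29.
Criminal history: 11 prior points → Category C (11+).
Level 29 falls in the 29 band.
Grid: Level 29 × Category C = 62-72 months.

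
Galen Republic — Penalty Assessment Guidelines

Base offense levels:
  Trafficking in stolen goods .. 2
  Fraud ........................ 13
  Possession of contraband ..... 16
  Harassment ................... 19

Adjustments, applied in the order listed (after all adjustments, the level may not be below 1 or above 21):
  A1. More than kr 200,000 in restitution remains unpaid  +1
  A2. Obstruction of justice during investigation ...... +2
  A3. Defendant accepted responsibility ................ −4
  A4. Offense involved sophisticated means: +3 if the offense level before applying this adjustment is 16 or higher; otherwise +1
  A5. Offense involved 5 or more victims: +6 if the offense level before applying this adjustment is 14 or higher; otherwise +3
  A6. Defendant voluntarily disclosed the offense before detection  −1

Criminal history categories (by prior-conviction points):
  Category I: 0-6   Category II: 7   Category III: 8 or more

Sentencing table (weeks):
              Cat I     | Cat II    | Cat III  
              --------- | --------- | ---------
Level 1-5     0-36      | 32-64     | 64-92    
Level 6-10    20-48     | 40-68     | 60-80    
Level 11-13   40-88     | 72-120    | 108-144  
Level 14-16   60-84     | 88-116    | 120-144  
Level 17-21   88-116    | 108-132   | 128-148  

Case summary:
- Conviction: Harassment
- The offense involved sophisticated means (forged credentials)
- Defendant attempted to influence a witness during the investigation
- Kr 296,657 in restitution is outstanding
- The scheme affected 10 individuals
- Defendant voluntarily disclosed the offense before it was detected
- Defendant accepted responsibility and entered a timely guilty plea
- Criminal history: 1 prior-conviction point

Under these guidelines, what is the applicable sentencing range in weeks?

Base offense level for harassment: 19.
A1 applies: 19 + 1 = 20.
A2 applies: 20 + 2 = 22.
A3 applies: 22 − 4 = 18.
A4 applies (level before this adjustment is 18 ≥ 16, so +3): 18 + 3 = 21.
A5 applies (level before this adjustment is 21 ≥ 14, so +6): 21 + 6 = 27.
A6 applies: 27 − 1 = 26.
Level 26 exceeds the maximum of 21; capped at 21.
Final offense level: 21.
Criminal history: 1 prior point → Category I (0-6).
Level 21 falls in the 17-21 band.
Grid: Level 17-21 × Category I = 88-116 weeks.

88-116 weeks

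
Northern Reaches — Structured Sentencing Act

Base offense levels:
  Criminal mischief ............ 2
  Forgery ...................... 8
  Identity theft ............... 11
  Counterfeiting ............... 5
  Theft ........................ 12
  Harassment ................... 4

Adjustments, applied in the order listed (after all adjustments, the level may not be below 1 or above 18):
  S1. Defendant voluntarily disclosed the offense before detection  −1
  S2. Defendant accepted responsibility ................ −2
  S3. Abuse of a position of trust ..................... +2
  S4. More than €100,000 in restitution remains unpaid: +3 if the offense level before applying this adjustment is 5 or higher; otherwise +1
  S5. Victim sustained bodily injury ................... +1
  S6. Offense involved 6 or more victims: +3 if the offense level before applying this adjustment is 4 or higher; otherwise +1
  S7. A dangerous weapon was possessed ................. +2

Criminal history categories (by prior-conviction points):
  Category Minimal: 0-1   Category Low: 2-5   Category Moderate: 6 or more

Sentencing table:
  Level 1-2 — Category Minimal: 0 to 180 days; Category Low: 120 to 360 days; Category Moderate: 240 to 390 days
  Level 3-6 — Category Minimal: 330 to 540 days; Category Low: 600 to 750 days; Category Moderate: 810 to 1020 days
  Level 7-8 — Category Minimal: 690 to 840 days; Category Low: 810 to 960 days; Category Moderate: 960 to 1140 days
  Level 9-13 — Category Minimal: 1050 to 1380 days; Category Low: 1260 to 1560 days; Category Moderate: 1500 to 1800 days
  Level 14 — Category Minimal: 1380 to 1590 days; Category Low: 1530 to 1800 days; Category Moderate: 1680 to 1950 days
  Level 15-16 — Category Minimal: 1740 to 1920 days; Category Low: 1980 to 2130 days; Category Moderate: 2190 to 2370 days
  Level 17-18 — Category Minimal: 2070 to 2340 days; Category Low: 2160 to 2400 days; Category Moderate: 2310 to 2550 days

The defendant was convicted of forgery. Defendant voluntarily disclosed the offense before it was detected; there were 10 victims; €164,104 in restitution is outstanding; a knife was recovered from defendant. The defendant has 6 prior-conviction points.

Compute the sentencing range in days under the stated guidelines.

2190-2370 days

Base offense level for forgery: 8.
S1 applies: 8 − 1 = 7.
S4 applies (level before this adjustment is 7 ≥ 5, so +3): 7 + 3 = 10.
S5 does not apply.
S6 applies (level before this adjustment is 10 ≥ 4, so +3): 10 + 3 = 13.
S7 applies: 13 + 2 = 15.
Final offense level: 15.
Criminal history: 6 prior points → Category Moderate (6+).
Level 15 falls in the 15-16 band.
Grid: Level 15-16 × Category Moderate = 2190-2370 days.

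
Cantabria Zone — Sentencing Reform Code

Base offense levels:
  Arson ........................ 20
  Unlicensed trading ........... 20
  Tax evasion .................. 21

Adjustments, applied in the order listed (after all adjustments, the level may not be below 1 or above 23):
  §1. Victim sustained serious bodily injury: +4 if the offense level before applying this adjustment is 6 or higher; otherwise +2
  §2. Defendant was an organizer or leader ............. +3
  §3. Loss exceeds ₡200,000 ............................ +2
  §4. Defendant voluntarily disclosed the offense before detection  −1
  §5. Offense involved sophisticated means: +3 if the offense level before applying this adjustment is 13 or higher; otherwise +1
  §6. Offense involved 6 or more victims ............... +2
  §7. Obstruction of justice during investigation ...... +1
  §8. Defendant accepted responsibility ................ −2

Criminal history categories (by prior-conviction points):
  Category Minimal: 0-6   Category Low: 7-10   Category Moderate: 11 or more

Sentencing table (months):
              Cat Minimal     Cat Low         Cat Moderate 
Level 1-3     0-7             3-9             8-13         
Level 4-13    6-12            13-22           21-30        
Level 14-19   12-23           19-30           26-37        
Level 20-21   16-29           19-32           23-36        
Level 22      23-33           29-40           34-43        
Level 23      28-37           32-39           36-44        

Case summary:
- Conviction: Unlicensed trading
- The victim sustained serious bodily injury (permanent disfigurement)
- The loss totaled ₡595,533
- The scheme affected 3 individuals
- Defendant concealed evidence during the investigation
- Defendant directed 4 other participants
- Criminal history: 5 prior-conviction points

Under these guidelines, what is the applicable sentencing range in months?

Base offense level for unlicensed trading: 20.
§1 applies (level before this adjustment is 20 ≥ 6, so +4): 20 + 4 = 24.
§2 applies: 24 + 3 = 27.
§3 applies: 27 + 2 = 29.
§4 does not apply.
§5 does not apply.
§6 does not apply.
§7 applies: 29 + 1 = 30.
§8 does not apply.
Level 30 exceeds the maximum of 23; capped at 23.
Final offense level: 23.
Criminal history: 5 prior points → Category Minimal (0-6).
Level 23 falls in the 23 band.
Grid: Level 23 × Category Minimal = 28-37 months.

28-37 months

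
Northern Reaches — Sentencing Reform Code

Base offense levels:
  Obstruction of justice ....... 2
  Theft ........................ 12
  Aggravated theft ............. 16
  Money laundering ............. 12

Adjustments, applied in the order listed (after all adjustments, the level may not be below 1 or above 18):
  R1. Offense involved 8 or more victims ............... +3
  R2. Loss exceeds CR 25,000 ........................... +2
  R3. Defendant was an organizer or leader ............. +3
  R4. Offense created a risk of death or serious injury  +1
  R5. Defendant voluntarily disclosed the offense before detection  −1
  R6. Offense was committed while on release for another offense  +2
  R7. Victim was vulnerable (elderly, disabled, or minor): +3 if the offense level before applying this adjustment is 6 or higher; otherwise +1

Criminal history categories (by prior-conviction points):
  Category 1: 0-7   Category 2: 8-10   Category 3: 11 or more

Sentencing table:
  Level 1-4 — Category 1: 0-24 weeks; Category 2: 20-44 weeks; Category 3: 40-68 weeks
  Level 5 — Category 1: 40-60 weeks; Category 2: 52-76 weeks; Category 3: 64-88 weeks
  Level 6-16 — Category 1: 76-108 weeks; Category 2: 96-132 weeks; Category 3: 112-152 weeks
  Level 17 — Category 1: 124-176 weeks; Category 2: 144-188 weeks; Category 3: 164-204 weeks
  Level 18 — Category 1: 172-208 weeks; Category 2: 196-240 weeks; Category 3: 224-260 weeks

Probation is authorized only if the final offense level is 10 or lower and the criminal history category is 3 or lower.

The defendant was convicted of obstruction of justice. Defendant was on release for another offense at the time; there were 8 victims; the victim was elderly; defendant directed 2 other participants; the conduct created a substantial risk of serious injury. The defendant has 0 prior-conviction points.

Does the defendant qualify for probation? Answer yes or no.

No

Base offense level for obstruction of justice: 2.
R1 applies: 2 + 3 = 5.
R3 applies: 5 + 3 = 8.
R4 applies: 8 + 1 = 9.
R5 does not apply.
R6 applies: 9 + 2 = 11.
R7 applies (level before this adjustment is 11 ≥ 6, so +3): 11 + 3 = 14.
Final offense level: 14.
Criminal history: 0 prior points → Category 1 (0-7).
Level 14 falls in the 6-16 band.
Grid: Level 6-16 × Category 1 = 76-108 weeks.
Probation check: level 14 > 10 and category 1 ≤ 3 → not eligible.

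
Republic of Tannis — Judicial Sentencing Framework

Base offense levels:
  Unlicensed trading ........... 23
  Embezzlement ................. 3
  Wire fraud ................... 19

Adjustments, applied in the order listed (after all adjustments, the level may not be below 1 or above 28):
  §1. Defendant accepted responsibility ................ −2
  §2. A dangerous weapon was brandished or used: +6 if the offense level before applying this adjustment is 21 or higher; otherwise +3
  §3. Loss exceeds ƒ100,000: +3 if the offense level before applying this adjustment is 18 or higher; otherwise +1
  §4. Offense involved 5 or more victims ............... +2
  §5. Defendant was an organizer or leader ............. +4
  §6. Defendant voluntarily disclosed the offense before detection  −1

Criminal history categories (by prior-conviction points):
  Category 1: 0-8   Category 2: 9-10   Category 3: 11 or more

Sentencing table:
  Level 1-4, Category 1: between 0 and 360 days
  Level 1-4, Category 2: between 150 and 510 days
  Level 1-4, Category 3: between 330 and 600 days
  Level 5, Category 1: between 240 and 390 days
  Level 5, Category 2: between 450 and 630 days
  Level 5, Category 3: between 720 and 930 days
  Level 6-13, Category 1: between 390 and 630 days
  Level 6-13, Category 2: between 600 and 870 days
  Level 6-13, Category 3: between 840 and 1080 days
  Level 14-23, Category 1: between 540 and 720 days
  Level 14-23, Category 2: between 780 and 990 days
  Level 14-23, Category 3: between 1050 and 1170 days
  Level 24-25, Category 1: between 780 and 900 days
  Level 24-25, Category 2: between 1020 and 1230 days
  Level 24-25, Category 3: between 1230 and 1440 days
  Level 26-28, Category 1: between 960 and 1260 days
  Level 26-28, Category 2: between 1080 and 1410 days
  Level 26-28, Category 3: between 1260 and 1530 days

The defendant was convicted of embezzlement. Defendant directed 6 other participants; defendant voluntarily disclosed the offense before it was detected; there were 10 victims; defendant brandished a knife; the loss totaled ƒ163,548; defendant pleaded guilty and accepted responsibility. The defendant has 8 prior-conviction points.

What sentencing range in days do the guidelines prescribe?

Base offense level for embezzlement: 3.
§1 applies: 3 − 2 = 1.
§2 applies (level before this adjustment is 1 < 21, so +3): 1 + 3 = 4.
§3 applies (level before this adjustment is 4 < 18, so +1): 4 + 1 = 5.
§4 applies: 5 + 2 = 7.
§5 applies: 7 + 4 = 11.
§6 applies: 11 − 1 = 10.
Final offense level: 10.
Criminal history: 8 prior points → Category 1 (0-8).
Level 10 falls in the 6-13 band.
Grid: Level 6-13 × Category 1 = 390-630 days.

390-630 days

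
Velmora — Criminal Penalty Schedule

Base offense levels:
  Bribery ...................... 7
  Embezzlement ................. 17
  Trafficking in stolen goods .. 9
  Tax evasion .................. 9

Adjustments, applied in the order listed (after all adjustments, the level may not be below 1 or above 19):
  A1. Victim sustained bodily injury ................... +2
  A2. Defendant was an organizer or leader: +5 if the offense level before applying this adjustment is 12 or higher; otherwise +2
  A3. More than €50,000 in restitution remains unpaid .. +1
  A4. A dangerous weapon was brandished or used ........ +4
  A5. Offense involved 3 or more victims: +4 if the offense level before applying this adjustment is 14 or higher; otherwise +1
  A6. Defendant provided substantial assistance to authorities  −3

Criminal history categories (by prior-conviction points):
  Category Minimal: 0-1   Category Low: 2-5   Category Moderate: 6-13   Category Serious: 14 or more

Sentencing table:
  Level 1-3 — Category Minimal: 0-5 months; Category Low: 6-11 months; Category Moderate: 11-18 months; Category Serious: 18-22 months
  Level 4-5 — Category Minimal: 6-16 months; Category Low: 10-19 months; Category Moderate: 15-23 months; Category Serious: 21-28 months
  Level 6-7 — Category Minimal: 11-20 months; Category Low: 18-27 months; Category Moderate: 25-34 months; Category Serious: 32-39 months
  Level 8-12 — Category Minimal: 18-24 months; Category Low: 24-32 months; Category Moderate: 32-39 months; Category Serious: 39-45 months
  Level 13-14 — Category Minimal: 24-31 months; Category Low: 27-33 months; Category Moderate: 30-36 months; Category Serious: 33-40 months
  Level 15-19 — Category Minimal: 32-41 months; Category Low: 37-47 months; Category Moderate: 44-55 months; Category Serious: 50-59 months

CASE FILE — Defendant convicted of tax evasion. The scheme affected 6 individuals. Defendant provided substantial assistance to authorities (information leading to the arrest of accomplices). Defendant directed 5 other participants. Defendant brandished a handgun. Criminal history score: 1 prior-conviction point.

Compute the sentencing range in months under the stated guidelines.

Base offense level for tax evasion: 9.
A1 does not apply.
A2 applies (level before this adjustment is 9 < 12, so +2): 9 + 2 = 11.
A4 applies: 11 + 4 = 15.
A5 applies (level before this adjustment is 15 ≥ 14, so +4): 15 + 4 = 19.
A6 applies: 19 − 3 = 16.
Final offense level: 16.
Criminal history: 1 prior point → Category Minimal (0-1).
Level 16 falls in the 15-19 band.
Grid: Level 15-19 × Category Minimal = 32-41 months.

32-41 months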